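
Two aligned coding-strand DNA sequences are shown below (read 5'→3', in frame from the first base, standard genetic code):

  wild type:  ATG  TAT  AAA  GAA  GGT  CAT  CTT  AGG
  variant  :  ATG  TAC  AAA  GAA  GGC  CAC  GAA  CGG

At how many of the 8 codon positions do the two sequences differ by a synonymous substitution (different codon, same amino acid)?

4

Codon 1: ATG Met / ATG Met — identical.
Codon 2: TAT Tyr / TAC Tyr — synonymous.
Codon 3: AAA Lys / AAA Lys — identical.
Codon 4: GAA Glu / GAA Glu — identical.
Codon 5: GGT Gly / GGC Gly — synonymous.
Codon 6: CAT His / CAC His — synonymous.
Codon 7: CTT Leu / GAA Glu — nonsynonymous.
Codon 8: AGG Arg / CGG Arg — synonymous.
Synonymous differences: 4.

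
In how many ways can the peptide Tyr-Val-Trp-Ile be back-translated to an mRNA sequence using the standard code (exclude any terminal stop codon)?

Tyr: 2 codons.
Val: 4 codons.
Trp: 1 codon.
Ile: 3 codons.
2 × 4 × 1 × 3 = 24.

24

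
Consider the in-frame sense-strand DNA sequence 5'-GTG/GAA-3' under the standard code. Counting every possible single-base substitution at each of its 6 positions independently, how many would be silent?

4

Codon 1 (GTG, Val): 3 synonymous substitutions.
Codon 2 (GAA, Glu): 1 synonymous substitution.
Total: 3 + 1 = 4.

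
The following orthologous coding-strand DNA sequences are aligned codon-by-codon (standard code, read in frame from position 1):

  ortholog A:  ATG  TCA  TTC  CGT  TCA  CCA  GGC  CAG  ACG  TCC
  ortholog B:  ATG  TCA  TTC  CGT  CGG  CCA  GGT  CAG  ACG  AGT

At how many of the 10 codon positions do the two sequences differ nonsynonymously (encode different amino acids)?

1

Codon 1: ATG Met / ATG Met — identical.
Codon 2: TCA Ser / TCA Ser — identical.
Codon 3: TTC Phe / TTC Phe — identical.
Codon 4: CGT Arg / CGT Arg — identical.
Codon 5: TCA Ser / CGG Arg — nonsynonymous.
Codon 6: CCA Pro / CCA Pro — identical.
Codon 7: GGC Gly / GGT Gly — synonymous.
Codon 8: CAG Gln / CAG Gln — identical.
Codon 9: ACG Thr / ACG Thr — identical.
Codon 10: TCC Ser / AGT Ser — synonymous.
Nonsynonymous differences: 1.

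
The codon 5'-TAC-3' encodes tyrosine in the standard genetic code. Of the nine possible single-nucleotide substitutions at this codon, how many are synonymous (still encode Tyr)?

Position 1: none → 0 synonymous.
Position 2: none → 0 synonymous.
Position 3: TAT → 1 synonymous.
Total: 0 + 0 + 1 = 1.

1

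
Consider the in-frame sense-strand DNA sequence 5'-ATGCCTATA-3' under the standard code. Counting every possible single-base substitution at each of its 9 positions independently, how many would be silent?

5

Codon 1 (ATG, Met): 0 synonymous substitutions.
Codon 2 (CCT, Pro): 3 synonymous substitutions.
Codon 3 (ATA, Ile): 2 synonymous substitutions.
Total: 0 + 3 + 2 = 5.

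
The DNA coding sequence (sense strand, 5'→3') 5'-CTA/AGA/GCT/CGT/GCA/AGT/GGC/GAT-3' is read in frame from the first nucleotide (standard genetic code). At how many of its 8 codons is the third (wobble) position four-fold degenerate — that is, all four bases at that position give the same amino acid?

Codon 1 CTA (Leu): third position 4-fold.
Codon 2 AGA (Arg): third position 2-fold.
Codon 3 GCT (Ala): third position 4-fold.
Codon 4 CGT (Arg): third position 4-fold.
Codon 5 GCA (Ala): third position 4-fold.
Codon 6 AGT (Ser): third position 2-fold.
Codon 7 GGC (Gly): third position 4-fold.
Codon 8 GAT (Asp): third position 2-fold.
Four-fold degenerate third positions: 5.

5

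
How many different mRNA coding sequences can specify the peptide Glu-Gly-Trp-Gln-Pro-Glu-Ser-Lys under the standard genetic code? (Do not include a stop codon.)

Glu: 2 codons.
Gly: 4 codons.
Trp: 1 codon.
Gln: 2 codons.
Pro: 4 codons.
Glu: 2 codons.
Ser: 6 codons.
Lys: 2 codons.
2 × 4 × 1 × 2 × 4 × 2 × 6 × 2 = 1536.

1536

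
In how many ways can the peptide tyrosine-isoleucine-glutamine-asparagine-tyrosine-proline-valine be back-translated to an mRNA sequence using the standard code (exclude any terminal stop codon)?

768

Tyr: 2 codons.
Ile: 3 codons.
Gln: 2 codons.
Asn: 2 codons.
Tyr: 2 codons.
Pro: 4 codons.
Val: 4 codons.
2 × 3 × 2 × 2 × 2 × 4 × 4 = 768.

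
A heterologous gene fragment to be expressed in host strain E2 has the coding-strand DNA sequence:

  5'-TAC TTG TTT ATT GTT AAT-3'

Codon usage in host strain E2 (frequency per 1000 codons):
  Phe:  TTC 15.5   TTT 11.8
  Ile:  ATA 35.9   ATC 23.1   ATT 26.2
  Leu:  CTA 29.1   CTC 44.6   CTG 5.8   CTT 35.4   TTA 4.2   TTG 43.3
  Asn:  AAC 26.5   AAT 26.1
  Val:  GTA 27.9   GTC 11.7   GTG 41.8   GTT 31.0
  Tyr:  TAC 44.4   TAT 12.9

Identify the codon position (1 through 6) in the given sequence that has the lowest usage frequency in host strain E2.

Codon 1 TAC (Tyr): 44.4 per 1000.
Codon 2 TTG (Leu): 43.3 per 1000.
Codon 3 TTT (Phe): 11.8 per 1000.
Codon 4 ATT (Ile): 26.2 per 1000.
Codon 5 GTT (Val): 31.0 per 1000.
Codon 6 AAT (Asn): 26.1 per 1000.
Lowest frequency is 11.8 at codon 3.

3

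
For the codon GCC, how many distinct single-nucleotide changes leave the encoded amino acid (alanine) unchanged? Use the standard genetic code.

3

Position 1: none → 0 synonymous.
Position 2: none → 0 synonymous.
Position 3: GCU, GCA, GCG → 3 synonymous.
Total: 0 + 0 + 3 = 3.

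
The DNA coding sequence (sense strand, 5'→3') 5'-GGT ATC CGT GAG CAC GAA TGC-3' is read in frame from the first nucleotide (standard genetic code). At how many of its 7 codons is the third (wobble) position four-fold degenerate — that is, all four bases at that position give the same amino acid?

Codon 1 GGT (Gly): third position 4-fold.
Codon 2 ATC (Ile): third position 3-fold.
Codon 3 CGT (Arg): third position 4-fold.
Codon 4 GAG (Glu): third position 2-fold.
Codon 5 CAC (His): third position 2-fold.
Codon 6 GAA (Glu): third position 2-fold.
Codon 7 TGC (Cys): third position 2-fold.
Four-fold degenerate third positions: 2.

2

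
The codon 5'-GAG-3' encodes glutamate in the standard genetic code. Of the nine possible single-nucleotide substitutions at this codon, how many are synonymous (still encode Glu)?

1

Position 1: none → 0 synonymous.
Position 2: none → 0 synonymous.
Position 3: GAA → 1 synonymous.
Total: 0 + 0 + 1 = 1.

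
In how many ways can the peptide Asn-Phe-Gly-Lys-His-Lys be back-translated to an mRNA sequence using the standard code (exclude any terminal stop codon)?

128

Asn: 2 codons.
Phe: 2 codons.
Gly: 4 codons.
Lys: 2 codons.
His: 2 codons.
Lys: 2 codons.
2 × 2 × 4 × 2 × 2 × 2 = 128.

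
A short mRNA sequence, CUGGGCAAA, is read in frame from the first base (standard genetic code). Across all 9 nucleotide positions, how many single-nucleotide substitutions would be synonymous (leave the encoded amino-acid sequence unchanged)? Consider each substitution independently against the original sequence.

Codon 1 (CUG, Leu): 4 synonymous substitutions.
Codon 2 (GGC, Gly): 3 synonymous substitutions.
Codon 3 (AAA, Lys): 1 synonymous substitution.
Total: 4 + 3 + 1 = 8.

8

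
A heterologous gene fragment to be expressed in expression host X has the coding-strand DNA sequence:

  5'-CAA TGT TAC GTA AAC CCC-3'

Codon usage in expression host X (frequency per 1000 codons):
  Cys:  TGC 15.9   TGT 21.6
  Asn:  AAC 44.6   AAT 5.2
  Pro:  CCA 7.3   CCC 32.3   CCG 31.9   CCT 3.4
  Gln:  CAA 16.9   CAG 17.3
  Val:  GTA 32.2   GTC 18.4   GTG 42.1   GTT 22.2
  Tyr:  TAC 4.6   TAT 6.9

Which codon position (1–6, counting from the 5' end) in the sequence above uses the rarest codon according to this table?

Codon 1 CAA (Gln): 16.9 per 1000.
Codon 2 TGT (Cys): 21.6 per 1000.
Codon 3 TAC (Tyr): 4.6 per 1000.
Codon 4 GTA (Val): 32.2 per 1000.
Codon 5 AAC (Asn): 44.6 per 1000.
Codon 6 CCC (Pro): 32.3 per 1000.
Lowest frequency is 4.6 at codon 3.

3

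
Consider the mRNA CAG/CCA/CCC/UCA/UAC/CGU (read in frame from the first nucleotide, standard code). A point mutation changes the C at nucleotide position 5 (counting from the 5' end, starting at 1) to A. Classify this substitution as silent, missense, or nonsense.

Position 5 falls in codon 2: CCA → Pro.
After the substitution the codon is CAA → Gln.
Pro ≠ Gln, so this is a missense mutation.

missense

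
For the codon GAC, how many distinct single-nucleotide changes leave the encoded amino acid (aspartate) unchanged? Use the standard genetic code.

Position 1: none → 0 synonymous.
Position 2: none → 0 synonymous.
Position 3: GAU → 1 synonymous.
Total: 0 + 0 + 1 = 1.

1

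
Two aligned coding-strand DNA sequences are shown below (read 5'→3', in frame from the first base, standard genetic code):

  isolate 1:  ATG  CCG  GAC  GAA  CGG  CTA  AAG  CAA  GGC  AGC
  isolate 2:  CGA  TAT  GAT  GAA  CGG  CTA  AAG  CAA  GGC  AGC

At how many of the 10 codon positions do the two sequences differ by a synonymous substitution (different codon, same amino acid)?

1

Codon 1: ATG Met / CGA Arg — nonsynonymous.
Codon 2: CCG Pro / TAT Tyr — nonsynonymous.
Codon 3: GAC Asp / GAT Asp — synonymous.
Codon 4: GAA Glu / GAA Glu — identical.
Codon 5: CGG Arg / CGG Arg — identical.
Codon 6: CTA Leu / CTA Leu — identical.
Codon 7: AAG Lys / AAG Lys — identical.
Codon 8: CAA Gln / CAA Gln — identical.
Codon 9: GGC Gly / GGC Gly — identical.
Codon 10: AGC Ser / AGC Ser — identical.
Synonymous differences: 1.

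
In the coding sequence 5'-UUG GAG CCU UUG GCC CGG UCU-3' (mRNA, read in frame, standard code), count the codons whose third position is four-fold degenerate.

Codon 1 UUG (Leu): third position 2-fold.
Codon 2 GAG (Glu): third position 2-fold.
Codon 3 CCU (Pro): third position 4-fold.
Codon 4 UUG (Leu): third position 2-fold.
Codon 5 GCC (Ala): third position 4-fold.
Codon 6 CGG (Arg): third position 4-fold.
Codon 7 UCU (Ser): third position 4-fold.
Four-fold degenerate third positions: 4.

4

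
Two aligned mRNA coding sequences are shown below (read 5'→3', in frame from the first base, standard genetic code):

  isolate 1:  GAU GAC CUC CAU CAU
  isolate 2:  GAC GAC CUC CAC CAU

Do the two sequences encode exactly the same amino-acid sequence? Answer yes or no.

Codon 1: GAU Asp / GAC Asp — synonymous.
Codon 2: GAC Asp / GAC Asp — identical.
Codon 3: CUC Leu / CUC Leu — identical.
Codon 4: CAU His / CAC His — synonymous.
Codon 5: CAU His / CAU His — identical.
Nonsynonymous differences: 0 → same protein.

yes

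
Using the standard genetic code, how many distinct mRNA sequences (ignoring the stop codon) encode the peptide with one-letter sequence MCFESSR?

Met: 1 codon.
Cys: 2 codons.
Phe: 2 codons.
Glu: 2 codons.
Ser: 6 codons.
Ser: 6 codons.
Arg: 6 codons.
1 × 2 × 2 × 2 × 6 × 6 × 6 = 1728.

1728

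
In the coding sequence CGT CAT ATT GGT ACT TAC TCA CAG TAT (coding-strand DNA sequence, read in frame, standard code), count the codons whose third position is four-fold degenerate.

4

Codon 1 CGT (Arg): third position 4-fold.
Codon 2 CAT (His): third position 2-fold.
Codon 3 ATT (Ile): third position 3-fold.
Codon 4 GGT (Gly): third position 4-fold.
Codon 5 ACT (Thr): third position 4-fold.
Codon 6 TAC (Tyr): third position 2-fold.
Codon 7 TCA (Ser): third position 4-fold.
Codon 8 CAG (Gln): third position 2-fold.
Codon 9 TAT (Tyr): third position 2-fold.
Four-fold degenerate third positions: 4.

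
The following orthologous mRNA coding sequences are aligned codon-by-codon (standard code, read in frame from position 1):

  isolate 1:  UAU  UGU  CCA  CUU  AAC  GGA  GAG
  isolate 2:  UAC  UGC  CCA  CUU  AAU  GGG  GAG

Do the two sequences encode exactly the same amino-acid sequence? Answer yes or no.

yes

Codon 1: UAU Tyr / UAC Tyr — synonymous.
Codon 2: UGU Cys / UGC Cys — synonymous.
Codon 3: CCA Pro / CCA Pro — identical.
Codon 4: CUU Leu / CUU Leu — identical.
Codon 5: AAC Asn / AAU Asn — synonymous.
Codon 6: GGA Gly / GGG Gly — synonymous.
Codon 7: GAG Glu / GAG Glu — identical.
Nonsynonymous differences: 0 → same protein.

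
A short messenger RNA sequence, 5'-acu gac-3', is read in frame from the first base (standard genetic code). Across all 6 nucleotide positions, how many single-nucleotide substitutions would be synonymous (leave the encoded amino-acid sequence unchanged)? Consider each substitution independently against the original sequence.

Codon 1 (ACU, Thr): 3 synonymous substitutions.
Codon 2 (GAC, Asp): 1 synonymous substitution.
Total: 3 + 1 = 4.

4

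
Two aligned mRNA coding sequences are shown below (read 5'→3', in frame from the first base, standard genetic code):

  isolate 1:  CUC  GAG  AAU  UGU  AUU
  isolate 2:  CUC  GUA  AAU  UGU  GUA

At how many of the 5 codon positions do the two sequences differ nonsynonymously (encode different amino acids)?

2

Codon 1: CUC Leu / CUC Leu — identical.
Codon 2: GAG Glu / GUA Val — nonsynonymous.
Codon 3: AAU Asn / AAU Asn — identical.
Codon 4: UGU Cys / UGU Cys — identical.
Codon 5: AUU Ile / GUA Val — nonsynonymous.
Nonsynonymous differences: 2.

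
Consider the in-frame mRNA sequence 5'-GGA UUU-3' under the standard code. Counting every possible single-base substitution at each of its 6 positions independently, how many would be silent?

Codon 1 (GGA, Gly): 3 synonymous substitutions.
Codon 2 (UUU, Phe): 1 synonymous substitution.
Total: 3 + 1 = 4.

4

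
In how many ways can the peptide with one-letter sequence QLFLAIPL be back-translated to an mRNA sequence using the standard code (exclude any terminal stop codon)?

Gln: 2 codons.
Leu: 6 codons.
Phe: 2 codons.
Leu: 6 codons.
Ala: 4 codons.
Ile: 3 codons.
Pro: 4 codons.
Leu: 6 codons.
2 × 6 × 2 × 6 × 4 × 3 × 4 × 6 = 41472.

41472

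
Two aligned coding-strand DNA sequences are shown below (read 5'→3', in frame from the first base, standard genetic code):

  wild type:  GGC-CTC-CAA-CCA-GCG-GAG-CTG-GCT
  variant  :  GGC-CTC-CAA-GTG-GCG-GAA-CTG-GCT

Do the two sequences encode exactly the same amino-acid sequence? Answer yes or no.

Codon 1: GGC Gly / GGC Gly — identical.
Codon 2: CTC Leu / CTC Leu — identical.
Codon 3: CAA Gln / CAA Gln — identical.
Codon 4: CCA Pro / GTG Val — nonsynonymous.
Codon 5: GCG Ala / GCG Ala — identical.
Codon 6: GAG Glu / GAA Glu — synonymous.
Codon 7: CTG Leu / CTG Leu — identical.
Codon 8: GCT Ala / GCT Ala — identical.
Nonsynonymous differences: 1 → different protein.

no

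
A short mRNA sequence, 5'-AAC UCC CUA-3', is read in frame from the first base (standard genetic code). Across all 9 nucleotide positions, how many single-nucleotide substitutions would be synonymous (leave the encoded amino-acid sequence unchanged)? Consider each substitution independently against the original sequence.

Codon 1 (AAC, Asn): 1 synonymous substitution.
Codon 2 (UCC, Ser): 3 synonymous substitutions.
Codon 3 (CUA, Leu): 4 synonymous substitutions.
Total: 1 + 3 + 4 = 8.

8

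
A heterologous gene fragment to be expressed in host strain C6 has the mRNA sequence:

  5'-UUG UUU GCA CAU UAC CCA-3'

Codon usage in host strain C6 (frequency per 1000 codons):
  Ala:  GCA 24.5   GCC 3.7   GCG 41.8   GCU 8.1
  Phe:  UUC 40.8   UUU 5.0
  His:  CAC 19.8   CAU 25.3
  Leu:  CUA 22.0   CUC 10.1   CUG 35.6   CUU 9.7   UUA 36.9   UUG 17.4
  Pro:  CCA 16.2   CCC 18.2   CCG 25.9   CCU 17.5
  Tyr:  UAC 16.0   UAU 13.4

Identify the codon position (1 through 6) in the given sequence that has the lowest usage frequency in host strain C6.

Codon 1 UUG (Leu): 17.4 per 1000.
Codon 2 UUU (Phe): 5.0 per 1000.
Codon 3 GCA (Ala): 24.5 per 1000.
Codon 4 CAU (His): 25.3 per 1000.
Codon 5 UAC (Tyr): 16.0 per 1000.
Codon 6 CCA (Pro): 16.2 per 1000.
Lowest frequency is 5.0 at codon 2.

2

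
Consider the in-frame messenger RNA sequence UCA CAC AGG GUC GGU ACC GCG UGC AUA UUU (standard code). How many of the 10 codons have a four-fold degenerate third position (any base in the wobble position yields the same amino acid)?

Codon 1 UCA (Ser): third position 4-fold.
Codon 2 CAC (His): third position 2-fold.
Codon 3 AGG (Arg): third position 2-fold.
Codon 4 GUC (Val): third position 4-fold.
Codon 5 GGU (Gly): third position 4-fold.
Codon 6 ACC (Thr): third position 4-fold.
Codon 7 GCG (Ala): third position 4-fold.
Codon 8 UGC (Cys): third position 2-fold.
Codon 9 AUA (Ile): third position 3-fold.
Codon 10 UUU (Phe): third position 2-fold.
Four-fold degenerate third positions: 5.

5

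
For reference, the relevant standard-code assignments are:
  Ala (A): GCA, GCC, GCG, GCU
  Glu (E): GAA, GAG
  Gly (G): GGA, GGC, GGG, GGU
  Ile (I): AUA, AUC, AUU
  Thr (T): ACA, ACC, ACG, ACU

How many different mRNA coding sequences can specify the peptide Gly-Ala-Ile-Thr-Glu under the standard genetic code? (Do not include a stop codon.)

384

Gly: 4 codons.
Ala: 4 codons.
Ile: 3 codons.
Thr: 4 codons.
Glu: 2 codons.
4 × 4 × 3 × 4 × 2 = 384.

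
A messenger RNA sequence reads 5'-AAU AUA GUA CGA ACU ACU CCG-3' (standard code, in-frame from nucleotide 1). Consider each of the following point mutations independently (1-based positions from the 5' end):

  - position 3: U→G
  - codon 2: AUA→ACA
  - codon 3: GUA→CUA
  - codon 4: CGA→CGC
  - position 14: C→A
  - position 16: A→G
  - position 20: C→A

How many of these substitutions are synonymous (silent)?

Codon 1: AAU (Asn) → AAG (Lys) — missense.
Codon 2: AUA (Ile) → ACA (Thr) — missense.
Codon 3: GUA (Val) → CUA (Leu) — missense.
Codon 4: CGA (Arg) → CGC (Arg) — synonymous.
Codon 5: ACU (Thr) → AAU (Asn) — missense.
Codon 6: ACU (Thr) → GCU (Ala) — missense.
Codon 7: CCG (Pro) → CAG (Gln) — missense.
Synonymous: 1 of 7.

1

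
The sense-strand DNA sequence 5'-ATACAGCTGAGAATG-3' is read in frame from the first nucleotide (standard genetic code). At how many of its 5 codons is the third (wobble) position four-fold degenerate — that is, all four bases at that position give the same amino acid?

Codon 1 ATA (Ile): third position 3-fold.
Codon 2 CAG (Gln): third position 2-fold.
Codon 3 CTG (Leu): third position 4-fold.
Codon 4 AGA (Arg): third position 2-fold.
Codon 5 ATG (Met): third position 1-fold.
Four-fold degenerate third positions: 1.

1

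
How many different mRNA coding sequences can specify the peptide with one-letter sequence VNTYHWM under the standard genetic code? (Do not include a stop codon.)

Val: 4 codons.
Asn: 2 codons.
Thr: 4 codons.
Tyr: 2 codons.
His: 2 codons.
Trp: 1 codon.
Met: 1 codon.
4 × 2 × 4 × 2 × 2 × 1 × 1 = 128.

128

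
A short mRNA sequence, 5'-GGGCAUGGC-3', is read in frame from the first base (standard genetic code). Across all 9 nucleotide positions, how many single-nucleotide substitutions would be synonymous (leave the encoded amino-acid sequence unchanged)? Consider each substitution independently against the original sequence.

Codon 1 (GGG, Gly): 3 synonymous substitutions.
Codon 2 (CAU, His): 1 synonymous substitution.
Codon 3 (GGC, Gly): 3 synonymous substitutions.
Total: 3 + 1 + 3 = 7.

7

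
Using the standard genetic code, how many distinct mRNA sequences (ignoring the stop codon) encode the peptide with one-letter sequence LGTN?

192

Leu: 6 codons.
Gly: 4 codons.
Thr: 4 codons.
Asn: 2 codons.
6 × 4 × 4 × 2 = 192.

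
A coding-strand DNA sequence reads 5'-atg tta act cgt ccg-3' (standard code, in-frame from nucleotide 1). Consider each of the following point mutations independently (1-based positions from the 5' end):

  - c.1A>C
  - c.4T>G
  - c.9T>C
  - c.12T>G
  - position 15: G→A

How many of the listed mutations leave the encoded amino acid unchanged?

3

Codon 1: ATG (Met) → CTG (Leu) — missense.
Codon 2: TTA (Leu) → GTA (Val) — missense.
Codon 3: ACT (Thr) → ACC (Thr) — synonymous.
Codon 4: CGT (Arg) → CGG (Arg) — synonymous.
Codon 5: CCG (Pro) → CCA (Pro) — synonymous.
Synonymous: 3 of 5.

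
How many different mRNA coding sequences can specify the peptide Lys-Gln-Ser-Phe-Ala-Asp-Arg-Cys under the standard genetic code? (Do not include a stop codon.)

Lys: 2 codons.
Gln: 2 codons.
Ser: 6 codons.
Phe: 2 codons.
Ala: 4 codons.
Asp: 2 codons.
Arg: 6 codons.
Cys: 2 codons.
2 × 2 × 6 × 2 × 4 × 2 × 6 × 2 = 4608.

4608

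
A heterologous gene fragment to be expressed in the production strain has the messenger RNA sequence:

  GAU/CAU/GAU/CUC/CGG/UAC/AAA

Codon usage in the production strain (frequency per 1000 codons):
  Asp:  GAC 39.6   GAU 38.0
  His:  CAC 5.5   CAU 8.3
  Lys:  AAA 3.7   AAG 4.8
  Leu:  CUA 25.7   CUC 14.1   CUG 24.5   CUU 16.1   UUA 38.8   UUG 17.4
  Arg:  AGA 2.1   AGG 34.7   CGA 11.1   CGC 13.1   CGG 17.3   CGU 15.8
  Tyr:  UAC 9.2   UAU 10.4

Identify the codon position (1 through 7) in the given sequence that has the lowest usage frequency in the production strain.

Codon 1 GAU (Asp): 38.0 per 1000.
Codon 2 CAU (His): 8.3 per 1000.
Codon 3 GAU (Asp): 38.0 per 1000.
Codon 4 CUC (Leu): 14.1 per 1000.
Codon 5 CGG (Arg): 17.3 per 1000.
Codon 6 UAC (Tyr): 9.2 per 1000.
Codon 7 AAA (Lys): 3.7 per 1000.
Lowest frequency is 3.7 at codon 7.

7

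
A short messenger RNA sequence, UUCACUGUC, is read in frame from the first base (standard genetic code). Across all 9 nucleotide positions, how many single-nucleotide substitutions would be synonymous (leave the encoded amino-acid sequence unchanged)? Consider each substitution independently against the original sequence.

7

Codon 1 (UUC, Phe): 1 synonymous substitution.
Codon 2 (ACU, Thr): 3 synonymous substitutions.
Codon 3 (GUC, Val): 3 synonymous substitutions.
Total: 1 + 3 + 3 = 7.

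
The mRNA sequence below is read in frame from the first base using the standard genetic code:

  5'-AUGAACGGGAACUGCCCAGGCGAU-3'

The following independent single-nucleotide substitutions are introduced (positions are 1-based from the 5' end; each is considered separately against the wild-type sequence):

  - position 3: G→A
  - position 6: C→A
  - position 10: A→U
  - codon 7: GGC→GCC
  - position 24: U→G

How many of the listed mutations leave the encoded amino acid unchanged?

Codon 1: AUG (Met) → AUA (Ile) — missense.
Codon 2: AAC (Asn) → AAA (Lys) — missense.
Codon 4: AAC (Asn) → UAC (Tyr) — missense.
Codon 7: GGC (Gly) → GCC (Ala) — missense.
Codon 8: GAU (Asp) → GAG (Glu) — missense.
Synonymous: 0 of 5.

0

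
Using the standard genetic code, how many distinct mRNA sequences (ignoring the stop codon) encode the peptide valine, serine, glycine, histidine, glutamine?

Val: 4 codons.
Ser: 6 codons.
Gly: 4 codons.
His: 2 codons.
Gln: 2 codons.
4 × 6 × 4 × 2 × 2 = 384.

384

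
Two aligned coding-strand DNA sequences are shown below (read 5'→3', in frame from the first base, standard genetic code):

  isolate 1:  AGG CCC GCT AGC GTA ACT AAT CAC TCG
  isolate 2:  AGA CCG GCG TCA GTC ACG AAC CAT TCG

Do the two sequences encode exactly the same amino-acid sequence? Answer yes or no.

yes

Codon 1: AGG Arg / AGA Arg — synonymous.
Codon 2: CCC Pro / CCG Pro — synonymous.
Codon 3: GCT Ala / GCG Ala — synonymous.
Codon 4: AGC Ser / TCA Ser — synonymous.
Codon 5: GTA Val / GTC Val — synonymous.
Codon 6: ACT Thr / ACG Thr — synonymous.
Codon 7: AAT Asn / AAC Asn — synonymous.
Codon 8: CAC His / CAT His — synonymous.
Codon 9: TCG Ser / TCG Ser — identical.
Nonsynonymous differences: 0 → same protein.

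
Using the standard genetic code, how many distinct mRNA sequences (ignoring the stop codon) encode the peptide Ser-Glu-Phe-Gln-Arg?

Ser: 6 codons.
Glu: 2 codons.
Phe: 2 codons.
Gln: 2 codons.
Arg: 6 codons.
6 × 2 × 2 × 2 × 6 = 288.

288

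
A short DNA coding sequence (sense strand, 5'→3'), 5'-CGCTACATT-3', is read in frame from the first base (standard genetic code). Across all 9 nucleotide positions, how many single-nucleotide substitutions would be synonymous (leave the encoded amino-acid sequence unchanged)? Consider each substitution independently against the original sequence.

Codon 1 (CGC, Arg): 3 synonymous substitutions.
Codon 2 (TAC, Tyr): 1 synonymous substitution.
Codon 3 (ATT, Ile): 2 synonymous substitutions.
Total: 3 + 1 + 2 = 6.

6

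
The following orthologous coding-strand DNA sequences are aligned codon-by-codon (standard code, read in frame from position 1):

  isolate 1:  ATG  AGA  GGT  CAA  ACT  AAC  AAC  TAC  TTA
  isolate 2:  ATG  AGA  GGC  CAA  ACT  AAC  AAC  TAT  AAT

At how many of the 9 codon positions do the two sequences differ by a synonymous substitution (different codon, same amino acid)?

Codon 1: ATG Met / ATG Met — identical.
Codon 2: AGA Arg / AGA Arg — identical.
Codon 3: GGT Gly / GGC Gly — synonymous.
Codon 4: CAA Gln / CAA Gln — identical.
Codon 5: ACT Thr / ACT Thr — identical.
Codon 6: AAC Asn / AAC Asn — identical.
Codon 7: AAC Asn / AAC Asn — identical.
Codon 8: TAC Tyr / TAT Tyr — synonymous.
Codon 9: TTA Leu / AAT Asn — nonsynonymous.
Synonymous differences: 2.

2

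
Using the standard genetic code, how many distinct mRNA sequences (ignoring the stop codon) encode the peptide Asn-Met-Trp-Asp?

4

Asn: 2 codons.
Met: 1 codon.
Trp: 1 codon.
Asp: 2 codons.
2 × 1 × 1 × 2 = 4.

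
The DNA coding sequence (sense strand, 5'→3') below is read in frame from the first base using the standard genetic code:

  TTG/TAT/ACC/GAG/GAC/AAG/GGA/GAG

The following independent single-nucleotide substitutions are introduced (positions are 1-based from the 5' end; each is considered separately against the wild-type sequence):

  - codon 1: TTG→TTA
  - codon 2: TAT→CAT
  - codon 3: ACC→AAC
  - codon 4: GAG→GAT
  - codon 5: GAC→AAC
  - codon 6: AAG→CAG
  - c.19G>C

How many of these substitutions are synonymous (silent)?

Codon 1: TTG (Leu) → TTA (Leu) — synonymous.
Codon 2: TAT (Tyr) → CAT (His) — missense.
Codon 3: ACC (Thr) → AAC (Asn) — missense.
Codon 4: GAG (Glu) → GAT (Asp) — missense.
Codon 5: GAC (Asp) → AAC (Asn) — missense.
Codon 6: AAG (Lys) → CAG (Gln) — missense.
Codon 7: GGA (Gly) → CGA (Arg) — missense.
Synonymous: 1 of 7.

1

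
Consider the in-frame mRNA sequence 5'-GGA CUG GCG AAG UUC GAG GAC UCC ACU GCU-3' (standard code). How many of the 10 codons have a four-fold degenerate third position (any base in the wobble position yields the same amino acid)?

Codon 1 GGA (Gly): third position 4-fold.
Codon 2 CUG (Leu): third position 4-fold.
Codon 3 GCG (Ala): third position 4-fold.
Codon 4 AAG (Lys): third position 2-fold.
Codon 5 UUC (Phe): third position 2-fold.
Codon 6 GAG (Glu): third position 2-fold.
Codon 7 GAC (Asp): third position 2-fold.
Codon 8 UCC (Ser): third position 4-fold.
Codon 9 ACU (Thr): third position 4-fold.
Codon 10 GCU (Ala): third position 4-fold.
Four-fold degenerate third positions: 6.

6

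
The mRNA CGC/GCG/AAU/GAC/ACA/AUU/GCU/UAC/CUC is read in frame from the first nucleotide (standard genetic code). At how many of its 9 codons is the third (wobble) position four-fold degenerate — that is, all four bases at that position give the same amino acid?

5

Codon 1 CGC (Arg): third position 4-fold.
Codon 2 GCG (Ala): third position 4-fold.
Codon 3 AAU (Asn): third position 2-fold.
Codon 4 GAC (Asp): third position 2-fold.
Codon 5 ACA (Thr): third position 4-fold.
Codon 6 AUU (Ile): third position 3-fold.
Codon 7 GCU (Ala): third position 4-fold.
Codon 8 UAC (Tyr): third position 2-fold.
Codon 9 CUC (Leu): third position 4-fold.
Four-fold degenerate third positions: 5.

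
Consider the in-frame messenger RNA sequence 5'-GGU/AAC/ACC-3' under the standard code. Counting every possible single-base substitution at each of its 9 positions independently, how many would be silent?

Codon 1 (GGU, Gly): 3 synonymous substitutions.
Codon 2 (AAC, Asn): 1 synonymous substitution.
Codon 3 (ACC, Thr): 3 synonymous substitutions.
Total: 3 + 1 + 3 = 7.

7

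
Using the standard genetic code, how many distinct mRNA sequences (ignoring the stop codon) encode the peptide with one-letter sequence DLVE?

96

Asp: 2 codons.
Leu: 6 codons.
Val: 4 codons.
Glu: 2 codons.
2 × 6 × 4 × 2 = 96.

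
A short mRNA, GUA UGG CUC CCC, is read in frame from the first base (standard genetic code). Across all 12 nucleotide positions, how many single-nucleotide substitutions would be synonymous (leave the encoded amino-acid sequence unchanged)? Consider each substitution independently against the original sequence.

9

Codon 1 (GUA, Val): 3 synonymous substitutions.
Codon 2 (UGG, Trp): 0 synonymous substitutions.
Codon 3 (CUC, Leu): 3 synonymous substitutions.
Codon 4 (CCC, Pro): 3 synonymous substitutions.
Total: 3 + 0 + 3 + 3 = 9.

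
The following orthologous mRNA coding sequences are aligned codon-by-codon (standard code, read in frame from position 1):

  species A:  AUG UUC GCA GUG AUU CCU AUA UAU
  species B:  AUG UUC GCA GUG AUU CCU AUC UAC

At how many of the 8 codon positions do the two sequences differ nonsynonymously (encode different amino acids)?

0

Codon 1: AUG Met / AUG Met — identical.
Codon 2: UUC Phe / UUC Phe — identical.
Codon 3: GCA Ala / GCA Ala — identical.
Codon 4: GUG Val / GUG Val — identical.
Codon 5: AUU Ile / AUU Ile — identical.
Codon 6: CCU Pro / CCU Pro — identical.
Codon 7: AUA Ile / AUC Ile — synonymous.
Codon 8: UAU Tyr / UAC Tyr — synonymous.
Nonsynonymous differences: 0.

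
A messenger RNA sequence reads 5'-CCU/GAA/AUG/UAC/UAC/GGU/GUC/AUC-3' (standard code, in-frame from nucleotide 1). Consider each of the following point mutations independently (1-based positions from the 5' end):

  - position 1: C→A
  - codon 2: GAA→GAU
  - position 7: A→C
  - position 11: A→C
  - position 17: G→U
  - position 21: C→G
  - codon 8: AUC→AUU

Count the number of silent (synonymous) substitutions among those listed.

Codon 1: CCU (Pro) → ACU (Thr) — missense.
Codon 2: GAA (Glu) → GAU (Asp) — missense.
Codon 3: AUG (Met) → CUG (Leu) — missense.
Codon 4: UAC (Tyr) → UCC (Ser) — missense.
Codon 6: GGU (Gly) → GUU (Val) — missense.
Codon 7: GUC (Val) → GUG (Val) — synonymous.
Codon 8: AUC (Ile) → AUU (Ile) — synonymous.
Synonymous: 2 of 7.

2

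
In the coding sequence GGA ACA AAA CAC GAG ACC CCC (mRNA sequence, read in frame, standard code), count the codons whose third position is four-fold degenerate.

4

Codon 1 GGA (Gly): third position 4-fold.
Codon 2 ACA (Thr): third position 4-fold.
Codon 3 AAA (Lys): third position 2-fold.
Codon 4 CAC (His): third position 2-fold.
Codon 5 GAG (Glu): third position 2-fold.
Codon 6 ACC (Thr): third position 4-fold.
Codon 7 CCC (Pro): third position 4-fold.
Four-fold degenerate third positions: 4.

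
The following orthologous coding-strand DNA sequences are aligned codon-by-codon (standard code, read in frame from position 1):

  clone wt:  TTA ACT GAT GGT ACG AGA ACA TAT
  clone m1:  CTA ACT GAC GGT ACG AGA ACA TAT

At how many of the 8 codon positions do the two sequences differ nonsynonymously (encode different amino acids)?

Codon 1: TTA Leu / CTA Leu — synonymous.
Codon 2: ACT Thr / ACT Thr — identical.
Codon 3: GAT Asp / GAC Asp — synonymous.
Codon 4: GGT Gly / GGT Gly — identical.
Codon 5: ACG Thr / ACG Thr — identical.
Codon 6: AGA Arg / AGA Arg — identical.
Codon 7: ACA Thr / ACA Thr — identical.
Codon 8: TAT Tyr / TAT Tyr — identical.
Nonsynonymous differences: 0.

0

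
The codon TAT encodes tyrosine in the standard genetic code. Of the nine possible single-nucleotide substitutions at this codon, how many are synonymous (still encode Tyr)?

Position 1: none → 0 synonymous.
Position 2: none → 0 synonymous.
Position 3: TAC → 1 synonymous.
Total: 0 + 0 + 1 = 1.

1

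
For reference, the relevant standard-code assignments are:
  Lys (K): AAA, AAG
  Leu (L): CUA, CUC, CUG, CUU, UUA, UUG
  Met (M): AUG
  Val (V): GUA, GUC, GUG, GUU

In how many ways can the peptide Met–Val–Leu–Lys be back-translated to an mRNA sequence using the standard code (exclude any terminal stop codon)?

Met: 1 codon.
Val: 4 codons.
Leu: 6 codons.
Lys: 2 codons.
1 × 4 × 6 × 2 = 48.

48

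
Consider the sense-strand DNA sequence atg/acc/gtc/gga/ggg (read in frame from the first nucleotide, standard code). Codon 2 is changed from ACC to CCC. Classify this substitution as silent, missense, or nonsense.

Position 4 falls in codon 2: ACC → Thr.
After the substitution the codon is CCC → Pro.
Thr ≠ Pro, so this is a missense mutation.

missense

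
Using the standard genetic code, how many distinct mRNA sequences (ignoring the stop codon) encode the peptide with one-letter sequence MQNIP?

Met: 1 codon.
Gln: 2 codons.
Asn: 2 codons.
Ile: 3 codons.
Pro: 4 codons.
1 × 2 × 2 × 3 × 4 = 48.

48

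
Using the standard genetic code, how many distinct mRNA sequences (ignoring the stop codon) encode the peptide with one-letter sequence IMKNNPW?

96

Ile: 3 codons.
Met: 1 codon.
Lys: 2 codons.
Asn: 2 codons.
Asn: 2 codons.
Pro: 4 codons.
Trp: 1 codon.
3 × 1 × 2 × 2 × 2 × 4 × 1 = 96.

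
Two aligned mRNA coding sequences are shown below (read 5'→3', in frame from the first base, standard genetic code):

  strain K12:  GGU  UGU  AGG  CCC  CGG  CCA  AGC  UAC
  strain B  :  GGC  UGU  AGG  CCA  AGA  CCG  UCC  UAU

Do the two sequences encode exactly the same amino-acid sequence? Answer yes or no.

Codon 1: GGU Gly / GGC Gly — synonymous.
Codon 2: UGU Cys / UGU Cys — identical.
Codon 3: AGG Arg / AGG Arg — identical.
Codon 4: CCC Pro / CCA Pro — synonymous.
Codon 5: CGG Arg / AGA Arg — synonymous.
Codon 6: CCA Pro / CCG Pro — synonymous.
Codon 7: AGC Ser / UCC Ser — synonymous.
Codon 8: UAC Tyr / UAU Tyr — synonymous.
Nonsynonymous differences: 0 → same protein.

yes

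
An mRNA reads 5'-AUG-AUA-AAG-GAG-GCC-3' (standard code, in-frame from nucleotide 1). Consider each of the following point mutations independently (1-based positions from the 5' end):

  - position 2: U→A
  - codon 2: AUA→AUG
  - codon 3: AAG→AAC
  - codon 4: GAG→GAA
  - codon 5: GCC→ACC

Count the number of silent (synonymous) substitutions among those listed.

1

Codon 1: AUG (Met) → AAG (Lys) — missense.
Codon 2: AUA (Ile) → AUG (Met) — missense.
Codon 3: AAG (Lys) → AAC (Asn) — missense.
Codon 4: GAG (Glu) → GAA (Glu) — synonymous.
Codon 5: GCC (Ala) → ACC (Thr) — missense.
Synonymous: 1 of 5.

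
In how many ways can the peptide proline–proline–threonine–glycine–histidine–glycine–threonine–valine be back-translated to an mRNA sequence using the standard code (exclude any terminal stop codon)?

Pro: 4 codons.
Pro: 4 codons.
Thr: 4 codons.
Gly: 4 codons.
His: 2 codons.
Gly: 4 codons.
Thr: 4 codons.
Val: 4 codons.
4 × 4 × 4 × 4 × 2 × 4 × 4 × 4 = 32768.

32768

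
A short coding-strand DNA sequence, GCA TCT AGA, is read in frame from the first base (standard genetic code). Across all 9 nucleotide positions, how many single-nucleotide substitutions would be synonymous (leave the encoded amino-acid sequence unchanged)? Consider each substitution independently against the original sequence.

Codon 1 (GCA, Ala): 3 synonymous substitutions.
Codon 2 (TCT, Ser): 3 synonymous substitutions.
Codon 3 (AGA, Arg): 2 synonymous substitutions.
Total: 3 + 3 + 2 = 8.

8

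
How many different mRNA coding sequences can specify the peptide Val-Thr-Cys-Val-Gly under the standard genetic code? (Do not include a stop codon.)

Val: 4 codons.
Thr: 4 codons.
Cys: 2 codons.
Val: 4 codons.
Gly: 4 codons.
4 × 4 × 2 × 4 × 4 = 512.

512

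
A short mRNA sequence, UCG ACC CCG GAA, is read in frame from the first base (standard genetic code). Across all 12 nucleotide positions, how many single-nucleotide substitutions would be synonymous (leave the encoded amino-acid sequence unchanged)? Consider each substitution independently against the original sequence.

10

Codon 1 (UCG, Ser): 3 synonymous substitutions.
Codon 2 (ACC, Thr): 3 synonymous substitutions.
Codon 3 (CCG, Pro): 3 synonymous substitutions.
Codon 4 (GAA, Glu): 1 synonymous substitution.
Total: 3 + 3 + 3 + 1 = 10.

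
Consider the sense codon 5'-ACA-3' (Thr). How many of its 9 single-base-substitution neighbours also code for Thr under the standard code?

3

Position 1: none → 0 synonymous.
Position 2: none → 0 synonymous.
Position 3: ACT, ACC, ACG → 3 synonymous.
Total: 0 + 0 + 3 = 3.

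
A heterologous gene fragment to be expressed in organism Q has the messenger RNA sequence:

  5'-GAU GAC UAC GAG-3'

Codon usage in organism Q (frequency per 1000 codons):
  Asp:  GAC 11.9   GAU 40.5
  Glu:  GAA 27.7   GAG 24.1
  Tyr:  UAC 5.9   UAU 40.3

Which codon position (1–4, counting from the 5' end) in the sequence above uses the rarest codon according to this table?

3

Codon 1 GAU (Asp): 40.5 per 1000.
Codon 2 GAC (Asp): 11.9 per 1000.
Codon 3 UAC (Tyr): 5.9 per 1000.
Codon 4 GAG (Glu): 24.1 per 1000.
Lowest frequency is 5.9 at codon 3.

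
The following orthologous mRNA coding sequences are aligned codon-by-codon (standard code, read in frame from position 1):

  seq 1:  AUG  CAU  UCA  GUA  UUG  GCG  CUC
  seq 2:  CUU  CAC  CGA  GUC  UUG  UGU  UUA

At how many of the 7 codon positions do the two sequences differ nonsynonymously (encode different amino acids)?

3

Codon 1: AUG Met / CUU Leu — nonsynonymous.
Codon 2: CAU His / CAC His — synonymous.
Codon 3: UCA Ser / CGA Arg — nonsynonymous.
Codon 4: GUA Val / GUC Val — synonymous.
Codon 5: UUG Leu / UUG Leu — identical.
Codon 6: GCG Ala / UGU Cys — nonsynonymous.
Codon 7: CUC Leu / UUA Leu — synonymous.
Nonsynonymous differences: 3.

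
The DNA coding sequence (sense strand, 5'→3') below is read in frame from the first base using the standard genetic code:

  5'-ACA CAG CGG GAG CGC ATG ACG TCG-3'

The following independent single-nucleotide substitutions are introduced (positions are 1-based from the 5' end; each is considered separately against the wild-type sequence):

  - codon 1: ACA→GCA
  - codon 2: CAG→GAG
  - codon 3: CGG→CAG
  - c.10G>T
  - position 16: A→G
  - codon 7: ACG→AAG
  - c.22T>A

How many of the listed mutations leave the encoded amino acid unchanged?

0

Codon 1: ACA (Thr) → GCA (Ala) — missense.
Codon 2: CAG (Gln) → GAG (Glu) — missense.
Codon 3: CGG (Arg) → CAG (Gln) — missense.
Codon 4: GAG (Glu) → TAG (Stop) — nonsense.
Codon 6: ATG (Met) → GTG (Val) — missense.
Codon 7: ACG (Thr) → AAG (Lys) — missense.
Codon 8: TCG (Ser) → ACG (Thr) — missense.
Synonymous: 0 of 7.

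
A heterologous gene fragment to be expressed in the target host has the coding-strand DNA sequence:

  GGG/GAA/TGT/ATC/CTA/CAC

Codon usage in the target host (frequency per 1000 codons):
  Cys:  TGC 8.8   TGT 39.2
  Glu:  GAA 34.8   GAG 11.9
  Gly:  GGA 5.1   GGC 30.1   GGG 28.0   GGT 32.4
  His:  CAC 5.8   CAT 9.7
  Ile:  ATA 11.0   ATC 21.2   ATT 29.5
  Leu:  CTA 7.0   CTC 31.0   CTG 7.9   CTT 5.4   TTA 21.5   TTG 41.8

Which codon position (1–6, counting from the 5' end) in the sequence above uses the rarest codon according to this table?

Codon 1 GGG (Gly): 28.0 per 1000.
Codon 2 GAA (Glu): 34.8 per 1000.
Codon 3 TGT (Cys): 39.2 per 1000.
Codon 4 ATC (Ile): 21.2 per 1000.
Codon 5 CTA (Leu): 7.0 per 1000.
Codon 6 CAC (His): 5.8 per 1000.
Lowest frequency is 5.8 at codon 6.

6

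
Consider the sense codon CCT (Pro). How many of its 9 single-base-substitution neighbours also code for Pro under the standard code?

Position 1: none → 0 synonymous.
Position 2: none → 0 synonymous.
Position 3: CCC, CCA, CCG → 3 synonymous.
Total: 0 + 0 + 3 = 3.

3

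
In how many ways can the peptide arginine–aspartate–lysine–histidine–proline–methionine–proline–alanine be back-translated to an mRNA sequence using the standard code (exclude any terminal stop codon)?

3072

Arg: 6 codons.
Asp: 2 codons.
Lys: 2 codons.
His: 2 codons.
Pro: 4 codons.
Met: 1 codon.
Pro: 4 codons.
Ala: 4 codons.
6 × 2 × 2 × 2 × 4 × 1 × 4 × 4 = 3072.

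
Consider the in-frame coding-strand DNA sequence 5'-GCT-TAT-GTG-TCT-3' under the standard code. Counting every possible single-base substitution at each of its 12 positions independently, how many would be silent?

Codon 1 (GCT, Ala): 3 synonymous substitutions.
Codon 2 (TAT, Tyr): 1 synonymous substitution.
Codon 3 (GTG, Val): 3 synonymous substitutions.
Codon 4 (TCT, Ser): 3 synonymous substitutions.
Total: 3 + 1 + 3 + 3 = 10.

10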